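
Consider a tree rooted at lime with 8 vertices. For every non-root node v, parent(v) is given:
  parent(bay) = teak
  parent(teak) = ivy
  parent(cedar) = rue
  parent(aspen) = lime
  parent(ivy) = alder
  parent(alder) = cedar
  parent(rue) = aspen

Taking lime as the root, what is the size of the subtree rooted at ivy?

Descendants of ivy (including itself): ivy, teak, bay. That's 3.

3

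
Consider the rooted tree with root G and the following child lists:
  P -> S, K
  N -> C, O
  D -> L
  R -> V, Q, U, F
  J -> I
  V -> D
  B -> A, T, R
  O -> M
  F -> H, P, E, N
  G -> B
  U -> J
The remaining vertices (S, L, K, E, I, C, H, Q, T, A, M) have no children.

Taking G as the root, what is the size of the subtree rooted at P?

3

P's subtree: {P, S, K}, size 3.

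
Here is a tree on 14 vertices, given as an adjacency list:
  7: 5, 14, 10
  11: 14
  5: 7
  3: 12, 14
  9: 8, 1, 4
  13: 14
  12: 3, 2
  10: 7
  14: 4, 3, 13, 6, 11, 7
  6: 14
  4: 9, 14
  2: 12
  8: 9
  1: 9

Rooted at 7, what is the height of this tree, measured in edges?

4

1 sits deepest: 7-14-4-9-1 — 4 edges from the root.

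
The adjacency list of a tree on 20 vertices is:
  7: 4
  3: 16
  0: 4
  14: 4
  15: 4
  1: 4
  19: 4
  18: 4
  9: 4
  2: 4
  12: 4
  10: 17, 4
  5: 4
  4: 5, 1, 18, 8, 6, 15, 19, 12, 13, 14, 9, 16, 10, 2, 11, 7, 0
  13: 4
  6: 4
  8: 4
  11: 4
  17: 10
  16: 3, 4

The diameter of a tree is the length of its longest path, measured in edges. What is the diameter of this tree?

BFS from 3 reaches 17 last, at distance 4; BFS from 17 confirms no node is farther.
Path: 3-16-4-10-17.

4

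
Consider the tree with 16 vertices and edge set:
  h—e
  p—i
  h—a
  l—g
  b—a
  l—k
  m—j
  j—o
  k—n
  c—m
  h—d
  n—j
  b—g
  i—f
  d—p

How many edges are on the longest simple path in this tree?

A longest path is f–i–p–d–h–a–b–g–l–k–n–j–m–c, with 13 edges.

13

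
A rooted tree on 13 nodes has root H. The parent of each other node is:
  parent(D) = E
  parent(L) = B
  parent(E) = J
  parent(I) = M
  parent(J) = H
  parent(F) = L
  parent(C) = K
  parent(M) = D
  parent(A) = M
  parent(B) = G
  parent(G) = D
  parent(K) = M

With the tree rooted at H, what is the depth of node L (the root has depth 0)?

6

Climbing from L to the root: L – B – G – D – E – J – H. That's 6 steps.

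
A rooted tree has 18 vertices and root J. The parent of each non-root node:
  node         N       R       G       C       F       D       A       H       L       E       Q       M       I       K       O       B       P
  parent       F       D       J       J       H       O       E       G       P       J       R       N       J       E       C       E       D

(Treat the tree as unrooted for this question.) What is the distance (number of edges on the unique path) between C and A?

The path is C–J–E–A, which has 3 edges.

3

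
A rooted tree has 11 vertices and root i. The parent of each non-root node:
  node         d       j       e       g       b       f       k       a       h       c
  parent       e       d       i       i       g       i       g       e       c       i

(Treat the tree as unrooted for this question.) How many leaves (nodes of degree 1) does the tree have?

6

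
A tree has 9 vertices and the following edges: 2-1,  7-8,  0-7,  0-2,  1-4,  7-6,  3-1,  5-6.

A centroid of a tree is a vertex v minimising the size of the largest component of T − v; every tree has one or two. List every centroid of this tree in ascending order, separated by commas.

Delete 0: the remaining components have sizes 4, 4. Max 4 ≤ 4, so 0 is a centroid.
No neighbour of 0 does as well, so 0 is the unique centroid.

0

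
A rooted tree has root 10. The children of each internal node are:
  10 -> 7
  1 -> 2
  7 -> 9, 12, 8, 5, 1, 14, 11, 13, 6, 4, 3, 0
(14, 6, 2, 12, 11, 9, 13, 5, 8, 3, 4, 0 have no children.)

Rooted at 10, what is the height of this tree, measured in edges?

The longest root-to-leaf path is 10–7–1–2 (3 edges).

3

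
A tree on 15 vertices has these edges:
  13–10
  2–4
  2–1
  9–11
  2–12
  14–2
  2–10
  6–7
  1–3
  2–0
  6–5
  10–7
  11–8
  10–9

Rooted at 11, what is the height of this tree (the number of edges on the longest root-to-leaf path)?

A deepest node is 5, reached by 11 → 9 → 10 → 7 → 6 → 5.
That path has 5 edges, so the height is 5.

5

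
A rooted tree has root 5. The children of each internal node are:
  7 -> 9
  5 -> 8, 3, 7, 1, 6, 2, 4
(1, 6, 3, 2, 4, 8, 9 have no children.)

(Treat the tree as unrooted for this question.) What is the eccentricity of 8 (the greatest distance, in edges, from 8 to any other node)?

Distances from 8 peak at 3, attained at 9.
8-5-7-9

3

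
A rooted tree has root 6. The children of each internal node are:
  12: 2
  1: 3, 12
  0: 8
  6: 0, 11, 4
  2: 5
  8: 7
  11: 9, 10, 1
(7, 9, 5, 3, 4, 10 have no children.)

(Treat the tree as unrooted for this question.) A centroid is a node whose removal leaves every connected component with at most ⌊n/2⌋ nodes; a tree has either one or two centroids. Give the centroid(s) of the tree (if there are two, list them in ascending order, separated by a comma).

Removing 11 splits the tree into components of sizes 5, 5, 1, 1; the largest is 5 ≤ ⌊13/2⌋ = 6.
Every other node leaves some component of size > 6, so the centroid is unique.

11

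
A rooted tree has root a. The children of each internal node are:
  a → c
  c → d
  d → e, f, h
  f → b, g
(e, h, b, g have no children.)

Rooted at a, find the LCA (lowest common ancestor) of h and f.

Ancestors of h (toward the root): h, d, c, a.
Ancestors of f: f, d, c, a.
The deepest node appearing in both lists is d.

d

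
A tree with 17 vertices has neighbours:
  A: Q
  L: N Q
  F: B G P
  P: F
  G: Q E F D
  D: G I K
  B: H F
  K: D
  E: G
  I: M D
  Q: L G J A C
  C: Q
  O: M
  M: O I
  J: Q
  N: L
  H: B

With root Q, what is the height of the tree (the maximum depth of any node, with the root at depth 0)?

A deepest node is O, reached by Q-G-D-I-M-O.
That path has 5 edges, so the height is 5.

5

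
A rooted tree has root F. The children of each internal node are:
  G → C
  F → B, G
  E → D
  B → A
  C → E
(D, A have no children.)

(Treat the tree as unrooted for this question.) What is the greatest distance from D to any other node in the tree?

Distances from D peak at 6, attained at A.
D – E – C – G – F – B – A

6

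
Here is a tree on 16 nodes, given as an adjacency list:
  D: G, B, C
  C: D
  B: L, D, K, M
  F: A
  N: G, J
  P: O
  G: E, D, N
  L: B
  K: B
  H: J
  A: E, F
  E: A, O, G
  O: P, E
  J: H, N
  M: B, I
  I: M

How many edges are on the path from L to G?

Walking from L: L - B - D - G. Length 3.

3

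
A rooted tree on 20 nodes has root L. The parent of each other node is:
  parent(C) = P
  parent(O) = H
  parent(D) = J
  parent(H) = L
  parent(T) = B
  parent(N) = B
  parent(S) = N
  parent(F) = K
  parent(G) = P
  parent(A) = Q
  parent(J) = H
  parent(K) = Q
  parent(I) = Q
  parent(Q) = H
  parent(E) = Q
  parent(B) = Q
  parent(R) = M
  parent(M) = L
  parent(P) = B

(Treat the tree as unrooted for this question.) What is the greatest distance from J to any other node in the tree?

5

Distances from J peak at 5, attained at G (C, S also at distance 5).
J-H-Q-B-P-G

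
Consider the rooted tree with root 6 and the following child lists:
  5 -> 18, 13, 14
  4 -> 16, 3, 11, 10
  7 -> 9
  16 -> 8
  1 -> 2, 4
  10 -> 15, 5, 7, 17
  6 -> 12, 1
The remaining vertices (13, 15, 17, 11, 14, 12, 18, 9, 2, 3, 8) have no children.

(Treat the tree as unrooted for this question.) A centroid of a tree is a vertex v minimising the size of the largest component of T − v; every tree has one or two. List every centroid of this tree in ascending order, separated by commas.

Delete 10: the remaining components have sizes 9, 4, 2, 1, 1. Max 9 ≤ 9, so 10 is a centroid.
Its neighbour 4 also leaves a largest component of size 9, so both are centroids.

4, 10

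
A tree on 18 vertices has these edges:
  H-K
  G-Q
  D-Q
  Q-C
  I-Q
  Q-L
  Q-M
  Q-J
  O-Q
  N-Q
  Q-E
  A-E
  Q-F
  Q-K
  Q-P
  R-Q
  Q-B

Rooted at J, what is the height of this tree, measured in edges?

3

A sits deepest: J – Q – E – A — 3 edges from the root.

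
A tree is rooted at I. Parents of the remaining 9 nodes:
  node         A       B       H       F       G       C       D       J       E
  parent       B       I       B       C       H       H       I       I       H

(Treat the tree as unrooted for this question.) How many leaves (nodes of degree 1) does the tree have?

6

Exactly 6 nodes have a single neighbour: A, D, E, F, G, J.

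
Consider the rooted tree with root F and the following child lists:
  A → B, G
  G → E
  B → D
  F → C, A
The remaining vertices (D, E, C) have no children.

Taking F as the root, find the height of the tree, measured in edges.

The longest root-to-leaf path is F → A → B → D (3 edges).

3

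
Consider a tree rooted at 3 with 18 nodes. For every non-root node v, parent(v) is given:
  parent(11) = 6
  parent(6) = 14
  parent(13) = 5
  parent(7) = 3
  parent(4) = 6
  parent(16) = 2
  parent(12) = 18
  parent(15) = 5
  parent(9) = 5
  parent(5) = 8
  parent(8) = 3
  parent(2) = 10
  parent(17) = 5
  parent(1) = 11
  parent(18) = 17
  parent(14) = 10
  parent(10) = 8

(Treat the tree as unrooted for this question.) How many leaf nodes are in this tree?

8

Exactly 8 nodes have a single neighbour: 1, 4, 7, 9, 12, 13, 15, 16.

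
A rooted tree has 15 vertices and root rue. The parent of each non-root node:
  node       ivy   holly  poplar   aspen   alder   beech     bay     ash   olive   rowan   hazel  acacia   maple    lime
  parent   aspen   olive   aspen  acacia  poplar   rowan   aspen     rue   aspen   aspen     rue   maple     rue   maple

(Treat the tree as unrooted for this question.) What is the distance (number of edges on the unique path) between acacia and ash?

3

The path is acacia – maple – rue – ash, which has 3 edges.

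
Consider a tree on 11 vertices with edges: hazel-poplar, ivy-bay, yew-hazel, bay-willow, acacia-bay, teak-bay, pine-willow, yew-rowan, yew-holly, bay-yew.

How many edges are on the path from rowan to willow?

3

The path is rowan - yew - bay - willow, which has 3 edges.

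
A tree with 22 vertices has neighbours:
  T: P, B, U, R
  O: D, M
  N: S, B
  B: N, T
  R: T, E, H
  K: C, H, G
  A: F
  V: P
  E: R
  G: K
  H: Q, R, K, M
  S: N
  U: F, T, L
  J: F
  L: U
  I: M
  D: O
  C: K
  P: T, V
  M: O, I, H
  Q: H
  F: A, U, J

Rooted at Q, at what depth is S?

6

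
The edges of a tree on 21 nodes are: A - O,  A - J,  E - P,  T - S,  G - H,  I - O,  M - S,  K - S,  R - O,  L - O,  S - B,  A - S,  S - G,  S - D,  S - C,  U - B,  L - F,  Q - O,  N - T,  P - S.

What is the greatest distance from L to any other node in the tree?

5

The node farthest from L is N (H, U, E also at distance 5), via L–O–A–S–T–N — 5 edges.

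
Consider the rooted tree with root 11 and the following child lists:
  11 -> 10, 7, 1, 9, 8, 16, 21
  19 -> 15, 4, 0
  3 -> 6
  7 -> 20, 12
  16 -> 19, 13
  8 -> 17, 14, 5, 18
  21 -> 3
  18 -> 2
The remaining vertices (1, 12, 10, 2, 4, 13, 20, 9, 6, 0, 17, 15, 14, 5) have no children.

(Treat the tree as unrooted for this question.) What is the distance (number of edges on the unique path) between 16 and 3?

Walking from 16: 16 – 11 – 21 – 3. Length 3.

3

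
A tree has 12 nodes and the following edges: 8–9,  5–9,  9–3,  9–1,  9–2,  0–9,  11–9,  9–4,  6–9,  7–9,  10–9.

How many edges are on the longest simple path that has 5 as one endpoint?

2

Distances from 5 peak at 2, attained at 11 (2, 8, 7, 1, 4, 3, 10, 0, 6 also at distance 2).
5 – 9 – 11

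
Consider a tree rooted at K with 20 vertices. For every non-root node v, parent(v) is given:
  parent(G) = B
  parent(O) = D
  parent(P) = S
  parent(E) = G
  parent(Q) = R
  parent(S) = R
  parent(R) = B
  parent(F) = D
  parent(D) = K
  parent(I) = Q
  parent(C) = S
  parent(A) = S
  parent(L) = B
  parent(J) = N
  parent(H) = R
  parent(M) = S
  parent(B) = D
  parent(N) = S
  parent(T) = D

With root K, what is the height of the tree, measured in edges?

The longest root-to-leaf path is K – D – B – R – S – N – J (6 edges).

6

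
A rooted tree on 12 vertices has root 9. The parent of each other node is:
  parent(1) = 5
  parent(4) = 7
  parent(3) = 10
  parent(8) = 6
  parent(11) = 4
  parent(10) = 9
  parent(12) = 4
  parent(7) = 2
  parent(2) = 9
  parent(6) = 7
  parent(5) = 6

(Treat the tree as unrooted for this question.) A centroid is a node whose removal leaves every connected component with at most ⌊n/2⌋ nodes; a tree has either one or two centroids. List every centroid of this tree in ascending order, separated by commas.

7

If 7 is removed the pieces have sizes 4, 4, 3, all ≤ ⌊12/2⌋ = 6.
No neighbour of 7 does as well, so 7 is the unique centroid.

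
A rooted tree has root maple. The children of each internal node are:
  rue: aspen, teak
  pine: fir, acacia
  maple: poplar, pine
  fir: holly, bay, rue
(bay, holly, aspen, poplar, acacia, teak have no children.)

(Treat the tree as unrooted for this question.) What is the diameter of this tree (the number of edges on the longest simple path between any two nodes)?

5

A longest path is poplar-maple-pine-fir-rue-aspen, with 5 edges.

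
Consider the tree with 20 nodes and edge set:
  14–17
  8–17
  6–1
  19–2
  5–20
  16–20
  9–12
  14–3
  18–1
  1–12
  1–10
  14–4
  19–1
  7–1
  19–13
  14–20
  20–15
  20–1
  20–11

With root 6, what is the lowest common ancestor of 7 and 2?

1

Path 7→root: 7 1 6; path 2→root: 2 19 1 6.
First common node: 1.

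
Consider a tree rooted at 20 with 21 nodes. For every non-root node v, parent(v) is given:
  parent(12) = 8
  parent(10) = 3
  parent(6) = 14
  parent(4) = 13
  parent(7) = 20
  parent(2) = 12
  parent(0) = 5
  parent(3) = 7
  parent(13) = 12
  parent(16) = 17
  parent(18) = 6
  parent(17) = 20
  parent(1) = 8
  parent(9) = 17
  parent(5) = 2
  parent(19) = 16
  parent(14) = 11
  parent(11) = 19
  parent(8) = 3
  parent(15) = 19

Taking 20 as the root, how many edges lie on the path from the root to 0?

7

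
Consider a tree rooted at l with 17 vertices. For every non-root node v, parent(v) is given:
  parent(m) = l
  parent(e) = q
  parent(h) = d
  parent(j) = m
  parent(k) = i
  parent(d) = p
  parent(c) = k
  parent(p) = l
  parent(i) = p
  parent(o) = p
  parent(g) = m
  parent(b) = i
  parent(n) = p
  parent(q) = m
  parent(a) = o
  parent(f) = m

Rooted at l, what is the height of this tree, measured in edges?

4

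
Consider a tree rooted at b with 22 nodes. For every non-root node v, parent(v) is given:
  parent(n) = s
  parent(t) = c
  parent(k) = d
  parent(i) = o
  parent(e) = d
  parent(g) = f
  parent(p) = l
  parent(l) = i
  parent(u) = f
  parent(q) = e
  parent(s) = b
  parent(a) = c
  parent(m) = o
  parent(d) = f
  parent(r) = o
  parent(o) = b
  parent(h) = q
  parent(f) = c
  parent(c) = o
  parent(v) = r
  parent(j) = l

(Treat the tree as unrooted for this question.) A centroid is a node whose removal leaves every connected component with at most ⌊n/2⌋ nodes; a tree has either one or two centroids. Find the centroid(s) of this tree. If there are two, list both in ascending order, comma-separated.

Delete c: the remaining components have sizes 11, 8, 1, 1. Max 11 ≤ 11, so c is a centroid.
Its neighbour o also leaves a largest component of size 11, so both are centroids.

c, o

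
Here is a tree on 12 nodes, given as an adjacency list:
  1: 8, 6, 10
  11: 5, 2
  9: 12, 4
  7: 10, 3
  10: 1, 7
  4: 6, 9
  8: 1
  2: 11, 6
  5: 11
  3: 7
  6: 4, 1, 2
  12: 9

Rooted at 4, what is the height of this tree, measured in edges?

A deepest node is 3, reached by 4 → 6 → 1 → 10 → 7 → 3.
That path has 5 edges, so the height is 5.

5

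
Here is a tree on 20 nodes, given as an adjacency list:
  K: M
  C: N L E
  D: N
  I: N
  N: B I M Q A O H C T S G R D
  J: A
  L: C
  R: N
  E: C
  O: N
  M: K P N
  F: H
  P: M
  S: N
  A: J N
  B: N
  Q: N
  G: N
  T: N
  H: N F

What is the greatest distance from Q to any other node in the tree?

The node farthest from Q is F (P, L, J, E, K also at distance 3), via Q–N–H–F — 3 edges.

3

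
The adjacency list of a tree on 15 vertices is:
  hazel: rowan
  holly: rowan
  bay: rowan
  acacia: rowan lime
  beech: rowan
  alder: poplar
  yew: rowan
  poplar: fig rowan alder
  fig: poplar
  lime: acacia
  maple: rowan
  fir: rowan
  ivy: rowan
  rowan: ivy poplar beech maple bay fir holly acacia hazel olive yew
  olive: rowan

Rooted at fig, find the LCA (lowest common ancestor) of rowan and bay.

Ancestors of rowan (toward the root): rowan, poplar, fig.
Ancestors of bay: bay, rowan, poplar, fig.
The deepest node appearing in both lists is rowan.

rowan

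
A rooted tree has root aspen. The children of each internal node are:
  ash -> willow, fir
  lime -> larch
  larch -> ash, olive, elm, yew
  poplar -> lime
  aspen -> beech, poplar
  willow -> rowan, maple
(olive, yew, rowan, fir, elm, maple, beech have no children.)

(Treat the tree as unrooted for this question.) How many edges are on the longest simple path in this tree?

BFS from beech reaches rowan last, at distance 7; BFS from rowan confirms no node is farther.
Path: beech - aspen - poplar - lime - larch - ash - willow - rowan.

7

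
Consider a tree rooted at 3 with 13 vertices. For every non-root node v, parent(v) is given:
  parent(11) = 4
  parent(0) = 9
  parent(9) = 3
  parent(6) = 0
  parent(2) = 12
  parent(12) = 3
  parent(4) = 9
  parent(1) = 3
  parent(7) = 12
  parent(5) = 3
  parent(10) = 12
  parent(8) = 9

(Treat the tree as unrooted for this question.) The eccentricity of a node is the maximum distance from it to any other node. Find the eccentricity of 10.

5

Distances from 10 peak at 5, attained at 11 (6 also at distance 5).
10 – 12 – 3 – 9 – 4 – 11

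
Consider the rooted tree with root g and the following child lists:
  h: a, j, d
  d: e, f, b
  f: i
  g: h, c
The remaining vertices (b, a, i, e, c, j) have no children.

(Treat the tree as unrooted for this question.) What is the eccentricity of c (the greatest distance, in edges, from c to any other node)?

5

The node farthest from c is i, via c-g-h-d-f-i — 5 edges.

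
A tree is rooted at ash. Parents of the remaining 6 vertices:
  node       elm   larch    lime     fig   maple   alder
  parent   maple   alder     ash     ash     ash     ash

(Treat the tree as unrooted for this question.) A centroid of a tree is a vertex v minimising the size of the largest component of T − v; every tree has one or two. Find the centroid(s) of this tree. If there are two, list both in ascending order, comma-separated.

ash

Removing ash splits the tree into components of sizes 2, 2, 1, 1; the largest is 2 ≤ ⌊7/2⌋ = 3.
Every other node leaves some component of size > 3, so the centroid is unique.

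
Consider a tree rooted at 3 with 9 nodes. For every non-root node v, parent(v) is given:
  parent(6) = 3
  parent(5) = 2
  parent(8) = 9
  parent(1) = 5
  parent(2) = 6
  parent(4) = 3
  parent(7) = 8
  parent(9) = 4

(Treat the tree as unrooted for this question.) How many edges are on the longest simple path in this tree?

8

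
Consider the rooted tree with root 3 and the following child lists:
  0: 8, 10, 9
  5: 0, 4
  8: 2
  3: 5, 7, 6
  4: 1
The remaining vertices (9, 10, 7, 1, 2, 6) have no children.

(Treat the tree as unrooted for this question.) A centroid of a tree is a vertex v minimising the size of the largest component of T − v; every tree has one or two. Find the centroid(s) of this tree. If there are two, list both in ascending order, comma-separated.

Removing 5 splits the tree into components of sizes 5, 3, 2; the largest is 5 ≤ ⌊11/2⌋ = 5.
No neighbour of 5 does as well, so 5 is the unique centroid.

5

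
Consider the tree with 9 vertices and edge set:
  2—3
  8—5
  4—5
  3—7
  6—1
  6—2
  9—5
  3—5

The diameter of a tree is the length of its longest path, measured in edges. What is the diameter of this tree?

Starting from 1, a farthest node is 4 at distance 5.
One longest path: 1–6–2–3–5–4.
So the diameter is 5.

5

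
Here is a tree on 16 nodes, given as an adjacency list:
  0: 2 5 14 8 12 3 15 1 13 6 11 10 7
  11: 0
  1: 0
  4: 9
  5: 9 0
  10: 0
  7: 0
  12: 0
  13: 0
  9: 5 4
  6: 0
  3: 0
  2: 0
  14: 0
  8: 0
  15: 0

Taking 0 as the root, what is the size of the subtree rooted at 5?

3

5's subtree: {5, 9, 4}, size 3.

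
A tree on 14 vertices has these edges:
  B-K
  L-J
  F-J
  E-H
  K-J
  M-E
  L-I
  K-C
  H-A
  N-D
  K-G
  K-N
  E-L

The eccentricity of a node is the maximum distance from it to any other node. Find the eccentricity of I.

Distances from I peak at 5, attained at D.
I – L – J – K – N – D

5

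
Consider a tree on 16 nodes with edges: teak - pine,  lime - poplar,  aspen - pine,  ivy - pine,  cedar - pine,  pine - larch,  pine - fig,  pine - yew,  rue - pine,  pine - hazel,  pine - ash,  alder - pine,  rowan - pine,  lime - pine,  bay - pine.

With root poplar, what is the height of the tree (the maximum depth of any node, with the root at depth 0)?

3

fig sits deepest: poplar–lime–pine–fig — 3 edges from the root.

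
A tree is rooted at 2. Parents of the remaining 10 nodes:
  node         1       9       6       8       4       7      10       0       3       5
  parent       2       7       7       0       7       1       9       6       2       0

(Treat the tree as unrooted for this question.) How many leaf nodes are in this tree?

5

Exactly 5 nodes have a single neighbour: 3, 4, 5, 8, 10.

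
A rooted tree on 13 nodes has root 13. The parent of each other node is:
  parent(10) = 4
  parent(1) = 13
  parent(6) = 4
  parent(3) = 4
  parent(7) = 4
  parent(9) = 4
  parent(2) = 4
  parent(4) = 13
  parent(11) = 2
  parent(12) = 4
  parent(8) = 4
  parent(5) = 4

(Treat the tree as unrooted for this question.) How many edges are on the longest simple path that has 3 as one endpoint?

A farthest node from 3 is 11 (1 also at distance 3).
The path 3-4-2-11 has 3 edges.

3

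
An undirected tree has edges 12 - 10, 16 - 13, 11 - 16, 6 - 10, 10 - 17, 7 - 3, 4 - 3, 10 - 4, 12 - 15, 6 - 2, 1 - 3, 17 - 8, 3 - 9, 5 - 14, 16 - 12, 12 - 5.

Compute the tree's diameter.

BFS from 14 reaches 7 last, at distance 6; BFS from 7 confirms no node is farther.
Path: 14 – 5 – 12 – 10 – 4 – 3 – 7.

6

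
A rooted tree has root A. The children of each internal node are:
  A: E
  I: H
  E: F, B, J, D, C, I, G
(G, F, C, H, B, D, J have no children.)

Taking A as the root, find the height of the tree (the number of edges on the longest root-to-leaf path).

A deepest node is H, reached by A–E–I–H.
That path has 3 edges, so the height is 3.

3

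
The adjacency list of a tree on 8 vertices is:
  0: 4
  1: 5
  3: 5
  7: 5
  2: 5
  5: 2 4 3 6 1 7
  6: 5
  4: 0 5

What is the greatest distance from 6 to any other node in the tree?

3

Distances from 6 peak at 3, attained at 0.
6 – 5 – 4 – 0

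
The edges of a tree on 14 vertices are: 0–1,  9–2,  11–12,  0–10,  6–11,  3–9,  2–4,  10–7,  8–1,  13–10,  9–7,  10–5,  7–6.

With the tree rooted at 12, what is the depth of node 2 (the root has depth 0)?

Climbing from 2 to the root: 2–9–7–6–11–12. That's 5 steps.

5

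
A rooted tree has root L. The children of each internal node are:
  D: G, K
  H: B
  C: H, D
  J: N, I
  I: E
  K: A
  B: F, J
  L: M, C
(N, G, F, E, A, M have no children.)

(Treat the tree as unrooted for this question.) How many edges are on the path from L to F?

The path is L – C – H – B – F, which has 4 edges.

4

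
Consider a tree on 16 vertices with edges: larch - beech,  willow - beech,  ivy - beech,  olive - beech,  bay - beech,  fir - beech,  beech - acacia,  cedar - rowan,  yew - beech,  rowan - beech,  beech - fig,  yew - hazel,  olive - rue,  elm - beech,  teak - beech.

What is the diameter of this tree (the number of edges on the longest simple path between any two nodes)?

Starting from rue, a farthest node is hazel at distance 4.
One longest path: rue - olive - beech - yew - hazel.
So the diameter is 4.

4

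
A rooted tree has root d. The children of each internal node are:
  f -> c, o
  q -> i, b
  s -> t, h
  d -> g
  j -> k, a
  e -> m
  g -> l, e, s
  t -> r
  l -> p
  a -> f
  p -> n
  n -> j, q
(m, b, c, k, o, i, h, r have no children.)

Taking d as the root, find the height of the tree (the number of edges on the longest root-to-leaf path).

c sits deepest: d–g–l–p–n–j–a–f–c — 8 edges from the root.

8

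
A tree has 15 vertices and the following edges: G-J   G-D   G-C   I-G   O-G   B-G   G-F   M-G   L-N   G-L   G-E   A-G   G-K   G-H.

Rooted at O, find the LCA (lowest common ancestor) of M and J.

M's ancestor chain is M, G, O and J's is J, G, O; they first meet at G.

G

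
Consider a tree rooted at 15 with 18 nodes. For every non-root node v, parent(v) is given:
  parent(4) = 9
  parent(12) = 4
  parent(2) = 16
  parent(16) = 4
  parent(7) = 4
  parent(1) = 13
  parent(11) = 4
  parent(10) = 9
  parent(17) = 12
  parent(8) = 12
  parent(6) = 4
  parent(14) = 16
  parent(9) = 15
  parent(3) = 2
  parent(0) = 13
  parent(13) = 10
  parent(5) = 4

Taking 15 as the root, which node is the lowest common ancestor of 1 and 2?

Path 1→root: 1 13 10 9 15; path 2→root: 2 16 4 9 15.
First common node: 9.

9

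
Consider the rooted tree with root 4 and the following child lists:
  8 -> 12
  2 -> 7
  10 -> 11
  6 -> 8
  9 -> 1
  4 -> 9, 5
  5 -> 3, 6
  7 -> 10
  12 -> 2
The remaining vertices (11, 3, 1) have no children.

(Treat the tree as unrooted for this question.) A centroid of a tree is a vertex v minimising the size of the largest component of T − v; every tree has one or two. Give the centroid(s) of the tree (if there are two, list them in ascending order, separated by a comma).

6, 8

Delete 6: the remaining components have sizes 6, 5. Max 6 ≤ 6, so 6 is a centroid.
8 is adjacent to 6 and is also a centroid (the largest component after removing it is likewise 6).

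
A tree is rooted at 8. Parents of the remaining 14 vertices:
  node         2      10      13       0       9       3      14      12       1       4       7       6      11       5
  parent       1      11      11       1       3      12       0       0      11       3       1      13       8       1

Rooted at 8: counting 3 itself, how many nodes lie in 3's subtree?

The subtree rooted at 3 contains: 3, 9, 4 — 3 nodes.

3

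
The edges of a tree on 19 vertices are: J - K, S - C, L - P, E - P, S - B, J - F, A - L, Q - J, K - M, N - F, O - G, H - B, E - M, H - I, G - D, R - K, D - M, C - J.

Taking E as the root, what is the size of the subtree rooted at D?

Descendants of D (including itself): D, G, O. That's 3.

3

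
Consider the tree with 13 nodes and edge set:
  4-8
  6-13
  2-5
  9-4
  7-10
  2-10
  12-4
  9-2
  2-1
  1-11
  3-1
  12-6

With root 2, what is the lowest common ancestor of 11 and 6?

2

Path 11→root: 11 1 2; path 6→root: 6 12 4 9 2.
First common node: 2.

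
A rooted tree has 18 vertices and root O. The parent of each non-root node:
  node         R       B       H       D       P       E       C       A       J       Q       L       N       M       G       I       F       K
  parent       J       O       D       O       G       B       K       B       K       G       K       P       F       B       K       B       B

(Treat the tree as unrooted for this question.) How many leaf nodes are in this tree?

The leaves are A, C, E, H, I, L, M, N, Q, R.
That is 10 leaves.

10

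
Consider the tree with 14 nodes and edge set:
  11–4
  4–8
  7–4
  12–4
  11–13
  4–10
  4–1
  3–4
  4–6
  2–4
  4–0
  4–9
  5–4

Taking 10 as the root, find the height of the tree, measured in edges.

3

The longest root-to-leaf path is 10-4-11-13 (3 edges).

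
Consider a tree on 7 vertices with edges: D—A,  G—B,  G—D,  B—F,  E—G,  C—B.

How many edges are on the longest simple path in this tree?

BFS from F reaches A last, at distance 4; BFS from A confirms no node is farther.
Path: F-B-G-D-A.

4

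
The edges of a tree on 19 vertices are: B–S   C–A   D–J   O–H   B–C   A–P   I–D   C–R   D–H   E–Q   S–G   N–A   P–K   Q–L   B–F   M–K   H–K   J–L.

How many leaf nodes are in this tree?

8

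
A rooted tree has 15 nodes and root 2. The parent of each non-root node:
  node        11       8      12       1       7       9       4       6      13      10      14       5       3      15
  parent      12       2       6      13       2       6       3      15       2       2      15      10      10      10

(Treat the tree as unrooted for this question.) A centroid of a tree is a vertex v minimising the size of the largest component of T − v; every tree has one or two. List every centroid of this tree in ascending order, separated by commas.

10

Delete 10: the remaining components have sizes 6, 5, 2, 1. Max 6 ≤ 7, so 10 is a centroid.
Every other node leaves some component of size > 7, so the centroid is unique.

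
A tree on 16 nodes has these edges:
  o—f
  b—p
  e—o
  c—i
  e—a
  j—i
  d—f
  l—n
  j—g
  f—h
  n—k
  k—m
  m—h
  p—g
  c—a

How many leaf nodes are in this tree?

3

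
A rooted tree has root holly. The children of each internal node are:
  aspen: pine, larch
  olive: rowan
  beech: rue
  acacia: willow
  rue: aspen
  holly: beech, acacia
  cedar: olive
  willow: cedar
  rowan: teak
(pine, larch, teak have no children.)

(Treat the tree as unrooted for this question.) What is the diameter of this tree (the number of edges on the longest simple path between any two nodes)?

10

A longest path is teak–rowan–olive–cedar–willow–acacia–holly–beech–rue–aspen–pine, with 10 edges.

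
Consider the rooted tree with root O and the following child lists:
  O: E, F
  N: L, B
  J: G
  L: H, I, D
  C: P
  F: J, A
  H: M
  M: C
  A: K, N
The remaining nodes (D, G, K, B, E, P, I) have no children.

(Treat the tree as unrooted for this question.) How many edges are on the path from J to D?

5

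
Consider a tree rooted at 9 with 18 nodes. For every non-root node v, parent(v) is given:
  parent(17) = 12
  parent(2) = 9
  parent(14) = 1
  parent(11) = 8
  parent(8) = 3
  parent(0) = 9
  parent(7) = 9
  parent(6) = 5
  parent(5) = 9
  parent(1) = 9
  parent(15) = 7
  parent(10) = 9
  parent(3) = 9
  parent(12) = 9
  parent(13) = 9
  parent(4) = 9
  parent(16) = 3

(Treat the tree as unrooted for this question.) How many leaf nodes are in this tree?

Degree-1 nodes: 0, 2, 4, 6, 10, 11, 13, 14, 15, 16, 17 — 11 of them.

11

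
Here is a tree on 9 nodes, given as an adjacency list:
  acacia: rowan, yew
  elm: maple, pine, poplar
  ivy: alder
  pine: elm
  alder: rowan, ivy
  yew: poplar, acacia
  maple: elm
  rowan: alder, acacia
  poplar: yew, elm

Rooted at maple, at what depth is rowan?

5

maple–elm–poplar–yew–acacia–rowan — 5 edges.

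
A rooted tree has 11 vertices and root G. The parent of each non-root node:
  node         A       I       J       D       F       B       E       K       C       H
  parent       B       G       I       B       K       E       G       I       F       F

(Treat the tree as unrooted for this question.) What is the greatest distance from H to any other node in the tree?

7

A farthest node from H is D (A also at distance 7).
The path H – F – K – I – G – E – B – D has 7 edges.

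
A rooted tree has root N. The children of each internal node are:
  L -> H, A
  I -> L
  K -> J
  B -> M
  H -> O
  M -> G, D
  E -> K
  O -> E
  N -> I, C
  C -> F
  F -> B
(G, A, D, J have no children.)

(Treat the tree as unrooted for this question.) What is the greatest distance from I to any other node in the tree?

Distances from I peak at 6, attained at G (D, J also at distance 6).
I-N-C-F-B-M-G

6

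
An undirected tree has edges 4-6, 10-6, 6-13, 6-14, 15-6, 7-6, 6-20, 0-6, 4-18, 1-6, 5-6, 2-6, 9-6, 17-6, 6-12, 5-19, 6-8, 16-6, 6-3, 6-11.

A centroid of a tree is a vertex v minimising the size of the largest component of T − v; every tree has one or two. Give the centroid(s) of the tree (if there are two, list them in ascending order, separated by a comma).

Removing 6 splits the tree into components of sizes 2, 2, 1, 1, 1, 1, 1, 1, 1, 1, 1, 1, 1, 1, 1, 1, 1, 1; the largest is 2 ≤ ⌊21/2⌋ = 10.
Every other node leaves some component of size > 10, so the centroid is unique.

6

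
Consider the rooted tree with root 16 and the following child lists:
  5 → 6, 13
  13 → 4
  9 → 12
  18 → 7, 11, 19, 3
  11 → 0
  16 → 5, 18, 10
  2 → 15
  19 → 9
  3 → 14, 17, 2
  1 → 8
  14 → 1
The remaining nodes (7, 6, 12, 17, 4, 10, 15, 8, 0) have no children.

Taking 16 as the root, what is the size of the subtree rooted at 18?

The subtree rooted at 18 contains: 18, 19, 3, 11, 7, 9, 14, 17, 2, 0, 12, 1, 15, 8 — 14 nodes.

14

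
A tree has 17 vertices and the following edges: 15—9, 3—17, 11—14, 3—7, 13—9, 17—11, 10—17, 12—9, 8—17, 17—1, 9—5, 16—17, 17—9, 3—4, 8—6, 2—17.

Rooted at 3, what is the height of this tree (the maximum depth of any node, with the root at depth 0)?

3

A deepest node is 5, reached by 3-17-9-5.
That path has 3 edges, so the height is 3.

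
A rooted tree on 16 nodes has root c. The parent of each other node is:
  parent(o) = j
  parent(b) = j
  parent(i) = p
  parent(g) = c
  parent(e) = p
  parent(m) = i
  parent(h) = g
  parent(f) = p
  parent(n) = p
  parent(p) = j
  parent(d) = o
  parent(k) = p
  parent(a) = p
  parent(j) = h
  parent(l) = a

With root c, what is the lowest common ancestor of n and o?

j

n's ancestor chain is n, p, j, h, g, c and o's is o, j, h, g, c; they first meet at j.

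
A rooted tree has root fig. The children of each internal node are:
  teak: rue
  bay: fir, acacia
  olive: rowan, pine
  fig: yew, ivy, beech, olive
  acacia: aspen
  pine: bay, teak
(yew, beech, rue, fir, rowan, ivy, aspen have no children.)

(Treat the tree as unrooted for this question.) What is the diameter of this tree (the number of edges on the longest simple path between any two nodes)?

6

Starting from yew, a farthest node is aspen at distance 6.
One longest path: yew–fig–olive–pine–bay–acacia–aspen.
So the diameter is 6.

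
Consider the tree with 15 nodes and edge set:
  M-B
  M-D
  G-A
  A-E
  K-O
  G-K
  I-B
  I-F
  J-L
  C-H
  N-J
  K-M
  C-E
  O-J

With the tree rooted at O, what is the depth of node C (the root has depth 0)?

5

Climbing from C to the root: C – E – A – G – K – O. That's 5 steps.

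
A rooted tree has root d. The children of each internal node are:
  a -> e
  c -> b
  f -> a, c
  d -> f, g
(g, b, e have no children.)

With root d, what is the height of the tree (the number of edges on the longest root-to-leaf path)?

A deepest node is b, reached by d → f → c → b.
That path has 3 edges, so the height is 3.

3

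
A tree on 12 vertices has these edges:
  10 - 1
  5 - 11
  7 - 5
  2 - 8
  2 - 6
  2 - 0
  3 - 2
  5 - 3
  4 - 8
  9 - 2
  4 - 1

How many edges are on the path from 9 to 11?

Walking from 9: 9 – 2 – 3 – 5 – 11. Length 4.

4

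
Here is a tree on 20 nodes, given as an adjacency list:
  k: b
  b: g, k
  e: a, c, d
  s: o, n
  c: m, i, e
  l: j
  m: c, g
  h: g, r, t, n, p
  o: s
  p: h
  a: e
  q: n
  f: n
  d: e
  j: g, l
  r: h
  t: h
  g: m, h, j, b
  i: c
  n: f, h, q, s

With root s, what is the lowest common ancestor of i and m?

i's ancestor chain is i, c, m, g, h, n, s and m's is m, g, h, n, s; they first meet at m.

m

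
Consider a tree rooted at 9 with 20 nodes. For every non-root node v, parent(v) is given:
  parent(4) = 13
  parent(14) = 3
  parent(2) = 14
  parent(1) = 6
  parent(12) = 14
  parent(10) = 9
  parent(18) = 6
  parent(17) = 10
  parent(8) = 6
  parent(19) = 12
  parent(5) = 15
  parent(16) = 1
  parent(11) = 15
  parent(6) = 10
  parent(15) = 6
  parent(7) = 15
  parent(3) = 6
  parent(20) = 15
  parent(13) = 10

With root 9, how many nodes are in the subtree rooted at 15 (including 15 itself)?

Descendants of 15 (including itself): 15, 11, 20, 7, 5. That's 5.

5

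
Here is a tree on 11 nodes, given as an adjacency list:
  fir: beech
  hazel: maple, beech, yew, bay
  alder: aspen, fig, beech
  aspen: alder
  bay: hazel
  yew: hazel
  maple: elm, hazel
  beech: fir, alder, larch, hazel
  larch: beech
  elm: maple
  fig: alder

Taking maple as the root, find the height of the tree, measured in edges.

4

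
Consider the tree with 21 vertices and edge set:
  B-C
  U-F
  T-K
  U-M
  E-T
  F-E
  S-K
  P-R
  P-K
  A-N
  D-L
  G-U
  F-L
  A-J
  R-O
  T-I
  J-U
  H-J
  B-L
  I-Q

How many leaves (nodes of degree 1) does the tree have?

9

The leaves are C, D, G, H, M, N, O, Q, S.
That is 9 leaves.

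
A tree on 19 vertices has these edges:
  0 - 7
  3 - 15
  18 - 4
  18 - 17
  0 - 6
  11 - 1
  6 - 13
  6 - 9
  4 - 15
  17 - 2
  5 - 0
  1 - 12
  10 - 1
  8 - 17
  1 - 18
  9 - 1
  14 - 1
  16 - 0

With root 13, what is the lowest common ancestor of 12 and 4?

1

Path 12→root: 12 1 9 6 13; path 4→root: 4 18 1 9 6 13.
First common node: 1.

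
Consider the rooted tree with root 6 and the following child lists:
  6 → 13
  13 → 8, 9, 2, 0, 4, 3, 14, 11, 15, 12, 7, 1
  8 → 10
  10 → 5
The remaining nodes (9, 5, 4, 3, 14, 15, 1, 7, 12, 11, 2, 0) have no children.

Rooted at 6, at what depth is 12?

2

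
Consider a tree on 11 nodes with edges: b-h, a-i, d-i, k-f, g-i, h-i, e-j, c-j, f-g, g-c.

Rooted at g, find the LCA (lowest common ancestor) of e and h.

e's ancestor chain is e, j, c, g and h's is h, i, g; they first meet at g.

g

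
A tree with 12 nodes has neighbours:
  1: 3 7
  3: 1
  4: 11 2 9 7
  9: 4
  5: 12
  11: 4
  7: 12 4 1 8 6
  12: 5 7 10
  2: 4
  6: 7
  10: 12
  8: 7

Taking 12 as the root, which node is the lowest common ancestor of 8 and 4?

7

Path 8→root: 8 7 12; path 4→root: 4 7 12.
First common node: 7.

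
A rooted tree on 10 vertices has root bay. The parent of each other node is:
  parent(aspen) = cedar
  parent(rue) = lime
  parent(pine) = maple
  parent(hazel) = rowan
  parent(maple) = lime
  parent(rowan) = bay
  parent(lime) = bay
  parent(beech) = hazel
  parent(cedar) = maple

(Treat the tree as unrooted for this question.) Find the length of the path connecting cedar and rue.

Walking from cedar: cedar – maple – lime – rue. Length 3.

3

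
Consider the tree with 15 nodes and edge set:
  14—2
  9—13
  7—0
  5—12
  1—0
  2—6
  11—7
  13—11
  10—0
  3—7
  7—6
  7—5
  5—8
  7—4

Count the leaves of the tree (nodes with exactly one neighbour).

8

Degree-1 nodes: 1, 3, 4, 8, 9, 10, 12, 14 — 8 of them.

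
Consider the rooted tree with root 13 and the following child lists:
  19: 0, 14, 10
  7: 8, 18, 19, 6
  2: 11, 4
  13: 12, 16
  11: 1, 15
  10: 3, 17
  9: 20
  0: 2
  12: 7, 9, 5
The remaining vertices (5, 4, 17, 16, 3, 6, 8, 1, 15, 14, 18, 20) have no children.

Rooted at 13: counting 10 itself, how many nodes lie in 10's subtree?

The subtree rooted at 10 contains: 10, 3, 17 — 3 nodes.

3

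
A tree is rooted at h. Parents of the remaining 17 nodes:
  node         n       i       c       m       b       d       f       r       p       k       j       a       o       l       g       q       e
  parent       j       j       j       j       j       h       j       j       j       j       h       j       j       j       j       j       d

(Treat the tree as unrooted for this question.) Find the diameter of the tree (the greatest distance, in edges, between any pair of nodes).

4

BFS from e reaches k last, at distance 4; BFS from k confirms no node is farther.
Path: e - d - h - j - k.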